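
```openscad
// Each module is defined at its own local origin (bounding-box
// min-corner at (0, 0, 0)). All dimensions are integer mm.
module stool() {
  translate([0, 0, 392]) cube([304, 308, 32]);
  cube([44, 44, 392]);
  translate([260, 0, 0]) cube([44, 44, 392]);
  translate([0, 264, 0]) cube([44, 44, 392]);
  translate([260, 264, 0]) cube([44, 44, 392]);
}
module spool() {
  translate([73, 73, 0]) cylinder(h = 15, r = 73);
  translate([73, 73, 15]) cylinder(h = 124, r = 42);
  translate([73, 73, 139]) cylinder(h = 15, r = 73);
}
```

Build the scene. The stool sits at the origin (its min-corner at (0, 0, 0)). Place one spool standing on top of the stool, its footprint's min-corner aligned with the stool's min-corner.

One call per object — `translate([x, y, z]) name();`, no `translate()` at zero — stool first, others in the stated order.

stool();
translate([0, 0, 424]) spool();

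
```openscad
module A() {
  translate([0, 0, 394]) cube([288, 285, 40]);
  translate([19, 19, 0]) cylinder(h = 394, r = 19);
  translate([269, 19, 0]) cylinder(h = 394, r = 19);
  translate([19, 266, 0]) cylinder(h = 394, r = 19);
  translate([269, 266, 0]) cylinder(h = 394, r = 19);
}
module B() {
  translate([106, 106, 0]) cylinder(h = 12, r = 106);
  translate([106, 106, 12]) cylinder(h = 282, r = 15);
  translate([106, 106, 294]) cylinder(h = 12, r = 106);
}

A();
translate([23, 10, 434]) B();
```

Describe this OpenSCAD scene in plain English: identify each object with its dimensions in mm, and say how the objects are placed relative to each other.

A is a simple wooden stool: a rectangular seat 288 mm (x) by 285 mm (y), 40 mm thick, top face at z = 434 mm, on four round legs, each 38 mm in diameter. The legs rest on z = 0, each leg's axis is inset half a diameter from the nearest pair of seat edges (so the leg's bounding box is flush with the corner).

B is a spool: two coaxial disc flanges of radius 106 mm and thickness 12 mm, joined by a core cylinder of radius 15 mm and height 282 mm. The lower flange rests on z = 0 and the three cylinders share a vertical axis.

The spool is on top of the stool.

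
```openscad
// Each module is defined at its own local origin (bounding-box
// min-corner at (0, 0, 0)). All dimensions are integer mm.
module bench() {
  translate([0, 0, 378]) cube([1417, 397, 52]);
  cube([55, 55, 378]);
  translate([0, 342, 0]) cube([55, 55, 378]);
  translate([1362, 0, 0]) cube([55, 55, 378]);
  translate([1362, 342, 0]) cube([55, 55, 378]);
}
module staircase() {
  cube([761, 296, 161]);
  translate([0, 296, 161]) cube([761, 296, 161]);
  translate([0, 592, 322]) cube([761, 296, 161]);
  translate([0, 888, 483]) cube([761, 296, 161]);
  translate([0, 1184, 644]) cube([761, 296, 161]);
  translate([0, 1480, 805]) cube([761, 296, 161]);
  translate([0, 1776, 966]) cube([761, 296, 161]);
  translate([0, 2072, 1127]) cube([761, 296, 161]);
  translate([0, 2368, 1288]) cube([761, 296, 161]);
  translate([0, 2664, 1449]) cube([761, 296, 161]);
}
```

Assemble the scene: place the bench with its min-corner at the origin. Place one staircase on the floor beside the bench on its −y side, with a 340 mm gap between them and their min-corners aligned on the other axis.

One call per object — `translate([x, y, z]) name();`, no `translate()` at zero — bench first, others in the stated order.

bench();
translate([0, -3300, 0]) staircase();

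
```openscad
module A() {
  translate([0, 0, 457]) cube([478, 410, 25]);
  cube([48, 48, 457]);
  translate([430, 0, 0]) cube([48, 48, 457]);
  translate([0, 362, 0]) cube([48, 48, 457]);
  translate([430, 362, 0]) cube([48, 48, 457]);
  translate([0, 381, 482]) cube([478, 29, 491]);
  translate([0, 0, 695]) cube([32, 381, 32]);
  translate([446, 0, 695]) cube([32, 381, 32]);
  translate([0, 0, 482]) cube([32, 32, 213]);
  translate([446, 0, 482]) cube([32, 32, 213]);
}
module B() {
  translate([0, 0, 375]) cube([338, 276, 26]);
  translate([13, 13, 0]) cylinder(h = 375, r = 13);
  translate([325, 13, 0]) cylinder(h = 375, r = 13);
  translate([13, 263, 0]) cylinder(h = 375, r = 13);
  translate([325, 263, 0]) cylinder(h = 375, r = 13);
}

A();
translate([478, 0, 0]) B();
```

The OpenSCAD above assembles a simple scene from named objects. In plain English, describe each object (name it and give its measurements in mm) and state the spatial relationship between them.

A is a chair: 478×410 mm seat, 25 mm thick, top at z = 482 mm, on four 48 mm square corner legs flush with the seat edges. A 29 mm thick backrest slab spans the full seat width, extending 491 mm above the seat top, its back face flush with the seat's +y edge. Two armrests of 32×32 mm section run along each side from the seat's front edge to the front of the backrest, top faces 245 mm above the seat top and outer faces flush with the seat's x-edges; a 32×32 mm post under the front of each armrest stands on the seat at the front corner.

B is a four-legged stool. The seat is a 338×276×26 mm slab whose top surface is at z = 401 mm; four round legs, each 26 mm in diameter, run from the floor (z = 0) to the underside of the seat, each leg's axis is inset half a diameter from the nearest pair of seat edges (so the leg's bounding box is flush with the corner).

The stool is against the chair's +x side, with their −y faces flush.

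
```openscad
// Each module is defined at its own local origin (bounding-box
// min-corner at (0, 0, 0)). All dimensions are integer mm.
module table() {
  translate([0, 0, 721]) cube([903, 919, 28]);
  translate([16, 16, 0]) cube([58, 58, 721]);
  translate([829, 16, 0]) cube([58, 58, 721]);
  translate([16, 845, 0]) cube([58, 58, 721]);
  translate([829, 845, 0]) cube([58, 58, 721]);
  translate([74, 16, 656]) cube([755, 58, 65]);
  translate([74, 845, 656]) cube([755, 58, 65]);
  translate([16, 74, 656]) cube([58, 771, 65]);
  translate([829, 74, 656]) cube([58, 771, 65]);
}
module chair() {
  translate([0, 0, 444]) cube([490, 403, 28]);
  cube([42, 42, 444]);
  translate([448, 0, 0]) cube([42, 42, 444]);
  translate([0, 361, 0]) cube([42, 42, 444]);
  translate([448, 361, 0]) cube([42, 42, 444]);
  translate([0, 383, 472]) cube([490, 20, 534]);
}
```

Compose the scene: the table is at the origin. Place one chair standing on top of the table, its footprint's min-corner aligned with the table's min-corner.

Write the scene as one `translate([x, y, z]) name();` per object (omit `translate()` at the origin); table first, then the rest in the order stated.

table();
translate([0, 0, 749]) chair();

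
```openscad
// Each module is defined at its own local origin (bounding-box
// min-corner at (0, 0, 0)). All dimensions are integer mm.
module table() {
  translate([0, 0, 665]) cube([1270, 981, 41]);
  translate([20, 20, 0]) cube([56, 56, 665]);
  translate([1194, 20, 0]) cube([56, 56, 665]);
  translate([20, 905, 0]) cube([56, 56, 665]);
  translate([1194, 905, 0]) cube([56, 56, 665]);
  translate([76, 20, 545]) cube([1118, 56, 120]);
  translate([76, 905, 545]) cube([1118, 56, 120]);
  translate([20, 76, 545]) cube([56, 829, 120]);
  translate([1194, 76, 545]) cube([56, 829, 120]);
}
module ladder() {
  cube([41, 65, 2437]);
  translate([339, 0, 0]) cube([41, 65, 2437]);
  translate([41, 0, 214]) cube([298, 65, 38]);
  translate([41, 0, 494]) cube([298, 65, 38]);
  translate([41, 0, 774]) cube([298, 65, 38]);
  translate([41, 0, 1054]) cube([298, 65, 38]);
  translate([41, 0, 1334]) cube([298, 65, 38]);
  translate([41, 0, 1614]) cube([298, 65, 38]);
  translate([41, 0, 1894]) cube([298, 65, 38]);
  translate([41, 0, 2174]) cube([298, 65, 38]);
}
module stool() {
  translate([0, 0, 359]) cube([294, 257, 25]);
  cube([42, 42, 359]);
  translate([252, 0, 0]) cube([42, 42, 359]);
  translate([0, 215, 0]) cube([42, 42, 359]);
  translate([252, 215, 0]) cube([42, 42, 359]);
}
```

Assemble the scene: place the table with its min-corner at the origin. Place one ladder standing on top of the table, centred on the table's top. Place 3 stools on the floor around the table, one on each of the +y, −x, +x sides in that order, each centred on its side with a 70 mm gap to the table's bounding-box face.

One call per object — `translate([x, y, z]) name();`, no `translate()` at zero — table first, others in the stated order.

table();
translate([445, 458, 706]) ladder();
translate([488, 1051, 0]) stool();
translate([-364, 362, 0]) stool();
translate([1340, 362, 0]) stool();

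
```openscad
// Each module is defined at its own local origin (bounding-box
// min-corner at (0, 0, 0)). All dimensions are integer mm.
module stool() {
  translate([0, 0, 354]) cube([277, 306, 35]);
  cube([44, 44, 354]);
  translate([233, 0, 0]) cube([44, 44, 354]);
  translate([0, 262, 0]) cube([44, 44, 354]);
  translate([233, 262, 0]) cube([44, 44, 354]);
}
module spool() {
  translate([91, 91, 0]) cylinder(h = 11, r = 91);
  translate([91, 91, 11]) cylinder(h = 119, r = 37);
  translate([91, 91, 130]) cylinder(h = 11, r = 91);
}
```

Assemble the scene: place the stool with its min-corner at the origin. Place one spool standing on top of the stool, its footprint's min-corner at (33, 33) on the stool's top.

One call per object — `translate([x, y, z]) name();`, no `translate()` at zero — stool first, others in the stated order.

stool();
translate([33, 33, 389]) spool();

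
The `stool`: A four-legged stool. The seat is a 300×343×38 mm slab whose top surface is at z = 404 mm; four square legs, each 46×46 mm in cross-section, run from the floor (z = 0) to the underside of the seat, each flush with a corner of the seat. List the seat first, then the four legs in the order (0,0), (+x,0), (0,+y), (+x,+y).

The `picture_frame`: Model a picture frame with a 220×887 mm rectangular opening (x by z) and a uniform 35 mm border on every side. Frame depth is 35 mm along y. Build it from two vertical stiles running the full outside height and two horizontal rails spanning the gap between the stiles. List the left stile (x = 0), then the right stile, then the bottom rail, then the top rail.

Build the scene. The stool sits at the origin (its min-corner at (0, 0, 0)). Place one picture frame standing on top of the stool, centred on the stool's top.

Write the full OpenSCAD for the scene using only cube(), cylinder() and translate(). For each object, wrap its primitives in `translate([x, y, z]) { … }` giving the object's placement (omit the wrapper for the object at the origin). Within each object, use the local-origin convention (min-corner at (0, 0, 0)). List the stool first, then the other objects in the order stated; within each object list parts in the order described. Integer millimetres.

translate([0, 0, 366]) cube([300, 343, 38]);
cube([46, 46, 366]);
translate([254, 0, 0]) cube([46, 46, 366]);
translate([0, 297, 0]) cube([46, 46, 366]);
translate([254, 297, 0]) cube([46, 46, 366]);
translate([5, 154, 404]) {
  cube([35, 35, 957]);
  translate([255, 0, 0]) cube([35, 35, 957]);
  translate([35, 0, 0]) cube([220, 35, 35]);
  translate([35, 0, 922]) cube([220, 35, 35]);
}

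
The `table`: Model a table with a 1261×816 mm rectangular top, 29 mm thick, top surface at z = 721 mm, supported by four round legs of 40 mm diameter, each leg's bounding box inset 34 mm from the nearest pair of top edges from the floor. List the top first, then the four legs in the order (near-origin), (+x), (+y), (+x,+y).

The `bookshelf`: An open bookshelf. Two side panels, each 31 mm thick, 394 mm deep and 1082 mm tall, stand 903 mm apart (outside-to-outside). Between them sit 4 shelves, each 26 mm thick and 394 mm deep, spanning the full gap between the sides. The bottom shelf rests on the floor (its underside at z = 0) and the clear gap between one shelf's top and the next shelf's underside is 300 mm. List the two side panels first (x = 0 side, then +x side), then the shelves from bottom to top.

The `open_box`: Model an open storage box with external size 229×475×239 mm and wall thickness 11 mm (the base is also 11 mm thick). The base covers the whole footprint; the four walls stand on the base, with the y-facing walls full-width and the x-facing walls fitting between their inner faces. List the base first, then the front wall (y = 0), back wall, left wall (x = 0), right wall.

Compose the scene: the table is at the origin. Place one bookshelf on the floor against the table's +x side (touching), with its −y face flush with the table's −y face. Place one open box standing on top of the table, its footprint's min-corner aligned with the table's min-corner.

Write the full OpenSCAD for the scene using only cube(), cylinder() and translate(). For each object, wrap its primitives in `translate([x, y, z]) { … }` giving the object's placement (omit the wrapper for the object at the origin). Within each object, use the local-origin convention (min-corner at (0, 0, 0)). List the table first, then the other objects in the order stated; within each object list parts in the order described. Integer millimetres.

translate([0, 0, 692]) cube([1261, 816, 29]);
translate([54, 54, 0]) cylinder(h = 692, r = 20);
translate([1207, 54, 0]) cylinder(h = 692, r = 20);
translate([54, 762, 0]) cylinder(h = 692, r = 20);
translate([1207, 762, 0]) cylinder(h = 692, r = 20);
translate([1261, 0, 0]) {
  cube([31, 394, 1082]);
  translate([872, 0, 0]) cube([31, 394, 1082]);
  translate([31, 0, 0]) cube([841, 394, 26]);
  translate([31, 0, 326]) cube([841, 394, 26]);
  translate([31, 0, 652]) cube([841, 394, 26]);
  translate([31, 0, 978]) cube([841, 394, 26]);
}
translate([0, 0, 721]) {
  cube([229, 475, 11]);
  translate([0, 0, 11]) cube([229, 11, 228]);
  translate([0, 464, 11]) cube([229, 11, 228]);
  translate([0, 11, 11]) cube([11, 453, 228]);
  translate([218, 11, 11]) cube([11, 453, 228]);
}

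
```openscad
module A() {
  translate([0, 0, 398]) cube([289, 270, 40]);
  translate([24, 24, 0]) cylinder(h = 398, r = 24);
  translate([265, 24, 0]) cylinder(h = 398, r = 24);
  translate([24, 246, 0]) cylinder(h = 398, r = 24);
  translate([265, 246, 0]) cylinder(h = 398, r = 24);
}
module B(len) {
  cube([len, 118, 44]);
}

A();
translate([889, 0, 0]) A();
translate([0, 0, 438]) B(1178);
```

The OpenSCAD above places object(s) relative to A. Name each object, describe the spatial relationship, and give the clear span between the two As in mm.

A is a stool. B is a beam. A beam spans the tops of two stools. The clear span between the two stools is 600 mm.

Second stool starts at x = 889; first ends at x = 289; clear span = 889 − 289 = 600 mm.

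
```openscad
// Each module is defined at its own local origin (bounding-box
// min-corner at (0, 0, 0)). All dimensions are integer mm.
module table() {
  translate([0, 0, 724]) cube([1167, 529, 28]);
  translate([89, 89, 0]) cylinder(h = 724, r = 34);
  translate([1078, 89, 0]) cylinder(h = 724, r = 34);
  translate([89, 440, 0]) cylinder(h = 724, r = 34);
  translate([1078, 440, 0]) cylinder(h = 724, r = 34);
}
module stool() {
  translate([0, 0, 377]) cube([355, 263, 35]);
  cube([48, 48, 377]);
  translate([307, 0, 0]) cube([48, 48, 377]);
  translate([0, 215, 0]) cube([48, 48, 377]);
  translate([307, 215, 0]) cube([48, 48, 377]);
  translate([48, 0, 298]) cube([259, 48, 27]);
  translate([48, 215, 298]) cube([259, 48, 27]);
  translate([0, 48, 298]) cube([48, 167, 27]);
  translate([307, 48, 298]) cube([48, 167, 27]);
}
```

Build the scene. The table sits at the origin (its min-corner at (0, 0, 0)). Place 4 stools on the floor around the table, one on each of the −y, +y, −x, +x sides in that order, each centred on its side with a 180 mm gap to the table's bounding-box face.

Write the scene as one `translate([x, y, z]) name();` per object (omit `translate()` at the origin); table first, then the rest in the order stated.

table();
translate([406, -443, 0]) stool();
translate([406, 709, 0]) stool();
translate([-535, 133, 0]) stool();
translate([1347, 133, 0]) stool();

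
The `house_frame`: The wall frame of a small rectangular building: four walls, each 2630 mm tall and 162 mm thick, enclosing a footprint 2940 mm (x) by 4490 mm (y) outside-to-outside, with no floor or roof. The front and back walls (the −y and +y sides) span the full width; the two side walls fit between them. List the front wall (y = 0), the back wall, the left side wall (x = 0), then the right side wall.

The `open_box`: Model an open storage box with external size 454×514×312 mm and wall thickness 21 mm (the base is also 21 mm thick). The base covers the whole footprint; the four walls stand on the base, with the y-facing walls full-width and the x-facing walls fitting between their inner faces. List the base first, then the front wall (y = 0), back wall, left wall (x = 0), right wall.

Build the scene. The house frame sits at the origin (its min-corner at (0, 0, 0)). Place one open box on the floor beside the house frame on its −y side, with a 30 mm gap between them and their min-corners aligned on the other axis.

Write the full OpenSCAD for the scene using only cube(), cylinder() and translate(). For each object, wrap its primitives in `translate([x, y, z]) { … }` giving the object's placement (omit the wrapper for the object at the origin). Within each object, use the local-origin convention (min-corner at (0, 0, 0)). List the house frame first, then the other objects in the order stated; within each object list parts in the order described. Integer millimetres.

cube([2940, 162, 2630]);
translate([0, 4328, 0]) cube([2940, 162, 2630]);
translate([0, 162, 0]) cube([162, 4166, 2630]);
translate([2778, 162, 0]) cube([162, 4166, 2630]);
translate([0, -544, 0]) {
  cube([454, 514, 21]);
  translate([0, 0, 21]) cube([454, 21, 291]);
  translate([0, 493, 21]) cube([454, 21, 291]);
  translate([0, 21, 21]) cube([21, 472, 291]);
  translate([433, 21, 21]) cube([21, 472, 291]);
}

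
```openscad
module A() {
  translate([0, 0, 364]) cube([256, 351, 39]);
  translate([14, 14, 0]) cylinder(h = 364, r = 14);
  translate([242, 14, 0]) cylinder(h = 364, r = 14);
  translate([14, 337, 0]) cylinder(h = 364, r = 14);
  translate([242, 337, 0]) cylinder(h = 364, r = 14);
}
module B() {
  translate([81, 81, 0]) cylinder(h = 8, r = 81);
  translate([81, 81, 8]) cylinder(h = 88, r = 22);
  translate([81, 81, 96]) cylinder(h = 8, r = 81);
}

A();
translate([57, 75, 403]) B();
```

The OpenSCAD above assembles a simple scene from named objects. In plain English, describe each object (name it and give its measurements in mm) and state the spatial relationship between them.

A is a four-legged stool. The seat is a 256×351×39 mm slab whose top surface is at z = 403 mm; four round legs, each 28 mm in diameter, run from the floor (z = 0) to the underside of the seat, each leg's axis is inset half a diameter from the nearest pair of seat edges (so the leg's bounding box is flush with the corner).

B is a spool: two coaxial disc flanges of radius 81 mm and thickness 8 mm, joined by a core cylinder of radius 22 mm and height 88 mm. The lower flange rests on z = 0 and the three cylinders share a vertical axis.

The spool is on top of the stool.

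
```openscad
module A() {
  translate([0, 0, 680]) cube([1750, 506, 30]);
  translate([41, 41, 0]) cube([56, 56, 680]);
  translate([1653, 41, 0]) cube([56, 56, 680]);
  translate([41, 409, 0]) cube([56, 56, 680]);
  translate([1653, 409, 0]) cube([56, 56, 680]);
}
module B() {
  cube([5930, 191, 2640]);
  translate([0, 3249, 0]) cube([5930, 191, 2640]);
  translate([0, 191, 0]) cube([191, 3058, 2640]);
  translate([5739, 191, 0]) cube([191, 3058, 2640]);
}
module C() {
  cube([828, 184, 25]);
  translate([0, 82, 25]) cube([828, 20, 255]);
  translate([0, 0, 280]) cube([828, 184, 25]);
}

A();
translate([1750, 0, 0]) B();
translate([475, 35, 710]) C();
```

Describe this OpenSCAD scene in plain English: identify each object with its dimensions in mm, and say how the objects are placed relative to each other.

A is a table: top 1750 mm (x) × 506 mm (y), 30 mm thick, upper face at z = 710 mm, on four 56×56 mm square legs, each inset 41 mm from the nearest pair of top edges, running from z = 0 to the bottom of the top.

B is a box-shaped house frame (walls only): outside footprint 5930×3440 mm, wall height 2640 mm, wall thickness 191 mm. The two y-facing walls run the full x-width; the two x-facing walls fit between the inner faces of the y-facing walls.

C is an I-beam lying along x, 828 mm long. Overall section height 305 mm. Two flanges 184 mm wide (y) and 25 mm thick, one on the floor and one at the top; a web 20 mm thick runs between them, centred on the flange width.

The house frame is against the table's +x side, with their −y faces flush. The I-beam is on top of the table.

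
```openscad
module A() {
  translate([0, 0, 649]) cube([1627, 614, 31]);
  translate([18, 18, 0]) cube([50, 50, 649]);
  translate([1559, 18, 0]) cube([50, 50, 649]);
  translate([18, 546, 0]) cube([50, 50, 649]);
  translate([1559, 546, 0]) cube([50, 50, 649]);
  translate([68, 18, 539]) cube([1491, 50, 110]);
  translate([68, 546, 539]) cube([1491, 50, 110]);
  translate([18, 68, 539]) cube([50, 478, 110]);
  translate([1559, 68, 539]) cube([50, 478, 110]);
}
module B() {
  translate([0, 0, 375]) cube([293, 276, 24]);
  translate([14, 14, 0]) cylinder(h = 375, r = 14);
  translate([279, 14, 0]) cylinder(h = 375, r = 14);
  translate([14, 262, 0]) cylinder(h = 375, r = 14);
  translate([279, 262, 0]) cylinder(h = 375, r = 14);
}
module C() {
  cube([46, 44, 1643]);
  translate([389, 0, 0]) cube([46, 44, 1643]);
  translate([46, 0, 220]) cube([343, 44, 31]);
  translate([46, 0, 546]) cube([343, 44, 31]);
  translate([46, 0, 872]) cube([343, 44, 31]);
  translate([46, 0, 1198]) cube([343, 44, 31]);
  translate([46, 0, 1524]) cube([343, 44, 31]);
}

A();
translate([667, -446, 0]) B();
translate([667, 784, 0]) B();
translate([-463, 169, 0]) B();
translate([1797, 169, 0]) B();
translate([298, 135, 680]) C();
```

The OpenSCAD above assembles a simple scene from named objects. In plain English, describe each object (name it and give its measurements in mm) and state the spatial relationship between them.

A is a rectangular dining table. The top is 1627×614×31 mm with its upper surface at z = 680 mm. It stands on four 50×50 mm square legs, each inset 18 mm from the nearest pair of top edges, running from the floor to the underside of the top. Four apron rails, 50 mm thick and 110 mm tall, run between adjacent legs with their top edges flush with the underside of the top and their outer faces flush with the legs' outer faces.

B is a four-legged stool. The seat is a 293×276×24 mm slab whose top surface is at z = 399 mm; four round legs, each 28 mm in diameter, run from the floor (z = 0) to the underside of the seat, each leg's axis is inset half a diameter from the nearest pair of seat edges (so the leg's bounding box is flush with the corner).

C is a wooden ladder with two side rails of 46×44 mm section and 1643 mm height, set 435 mm apart overall. Between them run 5 rectangular rungs (44 mm deep, 31 mm thick), front faces flush with the rails' −y face. The bottom of the first rung is 220 mm above the floor and each subsequent rung is 326 mm higher than the one below.

Four stools sit around the table at the −y, +y, −x, +x sides. The ladder is on top of the table.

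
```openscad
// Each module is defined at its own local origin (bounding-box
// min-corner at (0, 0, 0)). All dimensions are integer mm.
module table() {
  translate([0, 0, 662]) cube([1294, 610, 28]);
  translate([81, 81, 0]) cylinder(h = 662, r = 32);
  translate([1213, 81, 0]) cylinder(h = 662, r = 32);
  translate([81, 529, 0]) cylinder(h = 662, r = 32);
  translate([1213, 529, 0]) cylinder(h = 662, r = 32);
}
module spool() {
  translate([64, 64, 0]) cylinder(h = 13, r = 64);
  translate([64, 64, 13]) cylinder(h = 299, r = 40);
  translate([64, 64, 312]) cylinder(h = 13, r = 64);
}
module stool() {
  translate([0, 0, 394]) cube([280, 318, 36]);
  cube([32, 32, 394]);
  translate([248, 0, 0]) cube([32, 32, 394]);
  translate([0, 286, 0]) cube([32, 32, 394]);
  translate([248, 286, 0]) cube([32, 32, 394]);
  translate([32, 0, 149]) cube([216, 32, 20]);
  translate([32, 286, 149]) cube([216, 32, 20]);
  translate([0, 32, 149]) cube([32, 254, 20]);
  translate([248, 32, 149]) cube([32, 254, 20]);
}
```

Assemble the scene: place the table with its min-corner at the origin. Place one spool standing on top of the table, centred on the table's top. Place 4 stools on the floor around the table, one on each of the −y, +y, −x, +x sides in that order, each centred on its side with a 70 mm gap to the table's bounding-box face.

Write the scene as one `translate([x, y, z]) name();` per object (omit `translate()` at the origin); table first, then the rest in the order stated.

table();
translate([583, 241, 690]) spool();
translate([507, -388, 0]) stool();
translate([507, 680, 0]) stool();
translate([-350, 146, 0]) stool();
translate([1364, 146, 0]) stool();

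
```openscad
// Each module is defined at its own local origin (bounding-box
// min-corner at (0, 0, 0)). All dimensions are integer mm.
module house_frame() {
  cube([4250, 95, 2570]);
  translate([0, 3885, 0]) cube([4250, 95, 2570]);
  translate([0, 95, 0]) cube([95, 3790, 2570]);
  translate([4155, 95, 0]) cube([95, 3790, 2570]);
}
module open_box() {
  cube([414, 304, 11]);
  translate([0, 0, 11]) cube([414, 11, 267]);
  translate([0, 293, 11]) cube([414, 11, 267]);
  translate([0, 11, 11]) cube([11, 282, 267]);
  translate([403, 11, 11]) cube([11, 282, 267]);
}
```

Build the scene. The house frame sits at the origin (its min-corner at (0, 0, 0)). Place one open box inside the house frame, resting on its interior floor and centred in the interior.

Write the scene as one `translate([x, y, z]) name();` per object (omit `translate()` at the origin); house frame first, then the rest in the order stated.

house_frame();
translate([1918, 1838, 0]) open_box();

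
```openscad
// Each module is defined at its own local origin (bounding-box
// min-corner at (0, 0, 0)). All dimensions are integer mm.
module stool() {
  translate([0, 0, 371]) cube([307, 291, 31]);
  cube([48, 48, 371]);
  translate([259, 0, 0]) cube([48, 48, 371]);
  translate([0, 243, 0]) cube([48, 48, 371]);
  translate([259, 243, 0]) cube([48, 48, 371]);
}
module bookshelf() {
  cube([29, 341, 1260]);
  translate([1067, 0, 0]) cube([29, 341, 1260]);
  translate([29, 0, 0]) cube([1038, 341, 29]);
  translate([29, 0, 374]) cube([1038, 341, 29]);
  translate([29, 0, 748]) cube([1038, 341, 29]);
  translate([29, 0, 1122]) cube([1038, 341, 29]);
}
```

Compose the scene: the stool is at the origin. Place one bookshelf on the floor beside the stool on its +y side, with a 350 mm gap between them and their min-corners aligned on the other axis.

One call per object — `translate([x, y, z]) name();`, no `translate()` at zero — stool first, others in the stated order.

stool();
translate([0, 641, 0]) bookshelf();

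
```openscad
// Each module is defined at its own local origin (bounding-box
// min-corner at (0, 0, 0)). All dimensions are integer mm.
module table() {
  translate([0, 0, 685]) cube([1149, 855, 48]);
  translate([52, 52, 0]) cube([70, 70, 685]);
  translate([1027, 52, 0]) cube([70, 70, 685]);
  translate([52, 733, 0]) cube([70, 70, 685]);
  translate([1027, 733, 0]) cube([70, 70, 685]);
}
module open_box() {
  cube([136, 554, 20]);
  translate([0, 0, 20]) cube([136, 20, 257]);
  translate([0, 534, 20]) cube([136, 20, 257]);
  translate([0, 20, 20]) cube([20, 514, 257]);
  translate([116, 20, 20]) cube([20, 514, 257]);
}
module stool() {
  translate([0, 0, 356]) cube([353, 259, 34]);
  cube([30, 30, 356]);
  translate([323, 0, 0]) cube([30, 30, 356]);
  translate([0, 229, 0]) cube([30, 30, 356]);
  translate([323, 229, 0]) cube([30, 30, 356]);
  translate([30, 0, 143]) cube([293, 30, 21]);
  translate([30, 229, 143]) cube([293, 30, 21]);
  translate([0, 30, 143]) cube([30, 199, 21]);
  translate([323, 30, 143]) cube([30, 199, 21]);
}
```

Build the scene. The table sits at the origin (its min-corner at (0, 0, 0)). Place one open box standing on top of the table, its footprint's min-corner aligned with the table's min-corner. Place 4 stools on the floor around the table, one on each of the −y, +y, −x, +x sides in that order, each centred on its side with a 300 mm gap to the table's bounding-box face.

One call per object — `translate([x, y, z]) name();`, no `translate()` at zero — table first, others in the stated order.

table();
translate([0, 0, 733]) open_box();
translate([398, -559, 0]) stool();
translate([398, 1155, 0]) stool();
translate([-653, 298, 0]) stool();
translate([1449, 298, 0]) stool();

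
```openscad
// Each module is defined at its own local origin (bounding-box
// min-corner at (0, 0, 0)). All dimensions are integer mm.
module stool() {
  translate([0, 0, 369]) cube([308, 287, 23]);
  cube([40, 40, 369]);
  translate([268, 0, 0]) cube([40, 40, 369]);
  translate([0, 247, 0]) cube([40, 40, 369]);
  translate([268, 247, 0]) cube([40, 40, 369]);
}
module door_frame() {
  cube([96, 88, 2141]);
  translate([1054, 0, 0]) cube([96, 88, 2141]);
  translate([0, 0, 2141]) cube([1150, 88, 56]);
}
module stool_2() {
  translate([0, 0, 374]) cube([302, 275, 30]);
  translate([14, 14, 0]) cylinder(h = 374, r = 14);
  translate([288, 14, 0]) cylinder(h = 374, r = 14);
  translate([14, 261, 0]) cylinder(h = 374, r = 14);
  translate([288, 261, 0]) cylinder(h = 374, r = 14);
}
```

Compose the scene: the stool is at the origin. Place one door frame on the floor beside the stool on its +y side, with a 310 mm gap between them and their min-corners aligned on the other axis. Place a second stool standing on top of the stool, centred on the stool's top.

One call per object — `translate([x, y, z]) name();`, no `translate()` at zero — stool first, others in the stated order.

stool();
translate([0, 597, 0]) door_frame();
translate([3, 6, 392]) stool_2();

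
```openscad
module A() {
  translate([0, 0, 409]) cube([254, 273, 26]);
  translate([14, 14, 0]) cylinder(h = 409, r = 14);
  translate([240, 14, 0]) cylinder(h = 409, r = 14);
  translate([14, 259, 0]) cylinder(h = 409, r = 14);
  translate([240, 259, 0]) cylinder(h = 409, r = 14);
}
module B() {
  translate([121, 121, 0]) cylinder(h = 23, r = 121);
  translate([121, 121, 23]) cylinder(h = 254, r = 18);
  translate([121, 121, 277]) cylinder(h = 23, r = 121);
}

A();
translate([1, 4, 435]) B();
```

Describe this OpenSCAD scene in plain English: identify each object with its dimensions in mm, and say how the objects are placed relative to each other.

A is a four-legged stool. The seat is 254×273 mm, 26 mm thick, top at z = 435 mm. It stands on four round legs, each 28 mm in diameter, from z = 0 to the seat underside, each leg's axis is inset half a diameter from the nearest pair of seat edges (so the leg's bounding box is flush with the corner).

B is a spool: two coaxial disc flanges of radius 121 mm and thickness 23 mm, joined by a core cylinder of radius 18 mm and height 254 mm. The lower flange rests on z = 0 and the three cylinders share a vertical axis.

The spool is on top of the stool.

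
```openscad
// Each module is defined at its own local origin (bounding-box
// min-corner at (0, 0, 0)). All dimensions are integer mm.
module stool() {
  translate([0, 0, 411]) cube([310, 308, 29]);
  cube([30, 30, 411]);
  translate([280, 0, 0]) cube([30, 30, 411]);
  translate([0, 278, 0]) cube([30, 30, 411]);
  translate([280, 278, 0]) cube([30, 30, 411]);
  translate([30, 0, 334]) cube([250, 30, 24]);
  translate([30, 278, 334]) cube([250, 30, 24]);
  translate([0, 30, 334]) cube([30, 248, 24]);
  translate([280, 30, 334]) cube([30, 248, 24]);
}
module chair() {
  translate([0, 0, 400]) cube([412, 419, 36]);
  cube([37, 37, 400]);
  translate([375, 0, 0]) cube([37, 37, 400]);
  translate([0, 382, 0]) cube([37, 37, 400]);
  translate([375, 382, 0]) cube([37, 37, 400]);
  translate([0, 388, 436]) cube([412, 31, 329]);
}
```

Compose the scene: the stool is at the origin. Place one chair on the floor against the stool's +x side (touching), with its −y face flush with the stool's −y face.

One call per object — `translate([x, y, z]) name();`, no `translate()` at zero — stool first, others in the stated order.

stool();
translate([310, 0, 0]) chair();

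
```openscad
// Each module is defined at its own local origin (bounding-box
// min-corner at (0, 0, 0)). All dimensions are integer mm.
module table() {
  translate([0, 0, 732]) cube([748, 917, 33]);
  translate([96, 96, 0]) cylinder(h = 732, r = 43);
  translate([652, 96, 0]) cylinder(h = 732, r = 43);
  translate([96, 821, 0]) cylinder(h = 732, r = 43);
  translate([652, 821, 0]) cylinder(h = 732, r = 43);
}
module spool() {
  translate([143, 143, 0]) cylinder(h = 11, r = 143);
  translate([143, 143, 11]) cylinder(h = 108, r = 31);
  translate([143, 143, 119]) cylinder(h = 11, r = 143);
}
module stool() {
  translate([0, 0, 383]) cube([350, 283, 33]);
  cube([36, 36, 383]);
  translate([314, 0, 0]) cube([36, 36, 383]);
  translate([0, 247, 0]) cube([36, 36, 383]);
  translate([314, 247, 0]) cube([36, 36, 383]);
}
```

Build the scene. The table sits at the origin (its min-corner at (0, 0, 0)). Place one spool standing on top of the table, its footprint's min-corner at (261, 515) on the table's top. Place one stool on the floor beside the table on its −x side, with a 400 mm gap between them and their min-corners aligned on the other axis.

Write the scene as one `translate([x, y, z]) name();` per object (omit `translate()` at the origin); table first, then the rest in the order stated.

table();
translate([261, 515, 765]) spool();
translate([-750, 0, 0]) stool();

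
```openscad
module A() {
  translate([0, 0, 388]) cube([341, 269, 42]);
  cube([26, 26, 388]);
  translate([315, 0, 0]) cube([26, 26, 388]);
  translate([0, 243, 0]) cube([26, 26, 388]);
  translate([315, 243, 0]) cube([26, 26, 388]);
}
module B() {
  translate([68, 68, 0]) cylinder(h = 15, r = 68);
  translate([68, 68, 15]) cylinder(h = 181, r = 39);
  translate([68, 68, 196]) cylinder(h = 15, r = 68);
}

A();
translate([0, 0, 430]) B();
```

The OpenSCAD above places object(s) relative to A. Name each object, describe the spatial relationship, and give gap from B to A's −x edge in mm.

A is a stool. B is a spool. The spool is on top of the stool. The gap from the spool to the stool's −x edge is 0 mm.

The spool's min-x is at 0; the stool's min-x is 0; gap = 0 mm.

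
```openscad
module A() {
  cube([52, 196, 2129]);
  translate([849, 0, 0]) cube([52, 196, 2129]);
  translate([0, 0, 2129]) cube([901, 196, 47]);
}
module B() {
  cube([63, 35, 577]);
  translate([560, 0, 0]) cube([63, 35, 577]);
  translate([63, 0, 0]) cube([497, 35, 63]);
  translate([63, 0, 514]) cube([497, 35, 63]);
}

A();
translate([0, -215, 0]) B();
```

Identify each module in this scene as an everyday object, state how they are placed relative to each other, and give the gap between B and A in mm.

A is a door frame. B is a picture frame. The picture frame is on the floor beside the door frame on its −y side. The gap between the picture frame and the door frame is 180 mm.

The picture frame's nearest face is 180 mm from the door frame's −y face.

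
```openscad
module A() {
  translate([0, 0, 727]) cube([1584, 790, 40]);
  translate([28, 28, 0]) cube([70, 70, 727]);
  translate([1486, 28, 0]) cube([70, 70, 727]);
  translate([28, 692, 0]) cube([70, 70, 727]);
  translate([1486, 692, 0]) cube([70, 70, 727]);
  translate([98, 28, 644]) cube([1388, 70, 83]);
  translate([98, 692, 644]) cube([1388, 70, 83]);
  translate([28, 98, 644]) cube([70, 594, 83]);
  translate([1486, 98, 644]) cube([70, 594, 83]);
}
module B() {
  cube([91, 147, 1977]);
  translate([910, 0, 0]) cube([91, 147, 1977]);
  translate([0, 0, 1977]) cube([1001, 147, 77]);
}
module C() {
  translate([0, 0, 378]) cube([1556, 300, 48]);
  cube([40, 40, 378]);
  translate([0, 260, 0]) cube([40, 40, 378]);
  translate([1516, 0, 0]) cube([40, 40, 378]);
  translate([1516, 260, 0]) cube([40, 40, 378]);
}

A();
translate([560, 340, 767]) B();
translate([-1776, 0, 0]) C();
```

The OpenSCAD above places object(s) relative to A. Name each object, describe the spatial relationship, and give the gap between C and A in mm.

The bench's nearest face is 220 mm from the table's −x face.

A is a table. B is a door frame. C is a bench. The door frame is on top of the table. The bench is on the floor beside the table on its −x side. The gap between the bench and the table is 220 mm.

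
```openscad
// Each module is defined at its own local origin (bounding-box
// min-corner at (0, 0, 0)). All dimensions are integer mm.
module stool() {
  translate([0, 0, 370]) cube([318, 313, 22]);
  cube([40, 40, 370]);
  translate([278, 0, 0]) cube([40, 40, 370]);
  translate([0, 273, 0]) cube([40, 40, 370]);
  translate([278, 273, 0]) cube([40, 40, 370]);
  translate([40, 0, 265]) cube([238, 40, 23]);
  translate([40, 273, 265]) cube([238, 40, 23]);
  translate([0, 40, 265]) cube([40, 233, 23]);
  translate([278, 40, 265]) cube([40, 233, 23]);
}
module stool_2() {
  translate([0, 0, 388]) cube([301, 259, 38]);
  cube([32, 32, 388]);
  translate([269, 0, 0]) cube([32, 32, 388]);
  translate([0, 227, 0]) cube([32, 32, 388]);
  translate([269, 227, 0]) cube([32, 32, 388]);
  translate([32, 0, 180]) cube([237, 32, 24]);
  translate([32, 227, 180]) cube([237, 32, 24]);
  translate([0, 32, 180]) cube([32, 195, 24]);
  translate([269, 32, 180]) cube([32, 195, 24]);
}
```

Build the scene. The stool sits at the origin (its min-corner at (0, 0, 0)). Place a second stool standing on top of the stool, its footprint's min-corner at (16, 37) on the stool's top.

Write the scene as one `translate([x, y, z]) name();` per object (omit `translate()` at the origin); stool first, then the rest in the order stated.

stool();
translate([16, 37, 392]) stool_2();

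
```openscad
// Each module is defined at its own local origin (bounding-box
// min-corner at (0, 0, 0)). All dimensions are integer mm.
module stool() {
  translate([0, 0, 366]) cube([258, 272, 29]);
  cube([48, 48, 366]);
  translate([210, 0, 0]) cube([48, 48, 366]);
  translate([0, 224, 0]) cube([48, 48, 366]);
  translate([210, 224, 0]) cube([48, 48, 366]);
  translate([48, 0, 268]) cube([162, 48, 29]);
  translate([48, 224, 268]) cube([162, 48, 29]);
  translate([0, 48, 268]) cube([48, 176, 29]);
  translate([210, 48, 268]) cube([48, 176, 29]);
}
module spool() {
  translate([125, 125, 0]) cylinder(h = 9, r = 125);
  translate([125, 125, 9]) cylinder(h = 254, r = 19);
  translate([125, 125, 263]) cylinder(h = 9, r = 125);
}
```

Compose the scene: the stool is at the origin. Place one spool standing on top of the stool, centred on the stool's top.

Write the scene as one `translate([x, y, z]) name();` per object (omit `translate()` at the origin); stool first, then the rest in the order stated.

stool();
translate([4, 11, 395]) spool();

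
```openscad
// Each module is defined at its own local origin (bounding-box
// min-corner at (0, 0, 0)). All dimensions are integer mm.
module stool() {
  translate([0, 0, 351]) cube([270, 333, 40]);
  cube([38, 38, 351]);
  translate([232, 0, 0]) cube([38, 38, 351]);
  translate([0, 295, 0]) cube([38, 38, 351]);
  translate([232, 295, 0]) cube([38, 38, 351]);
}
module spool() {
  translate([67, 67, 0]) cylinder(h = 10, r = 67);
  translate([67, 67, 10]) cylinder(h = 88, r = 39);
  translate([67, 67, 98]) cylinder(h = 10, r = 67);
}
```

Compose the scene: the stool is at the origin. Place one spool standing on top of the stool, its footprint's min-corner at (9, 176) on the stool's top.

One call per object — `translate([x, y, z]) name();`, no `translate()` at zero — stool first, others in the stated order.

stool();
translate([9, 176, 391]) spool();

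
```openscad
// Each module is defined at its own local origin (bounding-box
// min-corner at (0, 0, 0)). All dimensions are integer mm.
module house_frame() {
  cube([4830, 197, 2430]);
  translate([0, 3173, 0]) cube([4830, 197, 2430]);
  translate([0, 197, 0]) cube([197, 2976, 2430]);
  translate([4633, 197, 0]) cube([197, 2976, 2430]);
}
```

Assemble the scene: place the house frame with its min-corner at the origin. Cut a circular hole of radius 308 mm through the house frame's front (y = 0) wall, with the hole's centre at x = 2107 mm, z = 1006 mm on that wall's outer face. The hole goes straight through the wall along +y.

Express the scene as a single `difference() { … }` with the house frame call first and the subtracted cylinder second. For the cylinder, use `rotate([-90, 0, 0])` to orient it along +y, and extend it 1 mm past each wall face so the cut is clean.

difference() {
  house_frame();
  translate([2107, -1, 1006]) rotate([-90, 0, 0]) cylinder(h = 199, r = 308);
}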